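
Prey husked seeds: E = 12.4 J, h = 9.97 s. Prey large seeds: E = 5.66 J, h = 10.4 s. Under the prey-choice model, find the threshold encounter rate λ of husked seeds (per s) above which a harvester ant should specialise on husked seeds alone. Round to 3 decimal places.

0.078 per s

The zero-one rule: include large seeds iff E₂/h₂ > λE₁/(1+λh₁). Equality gives the switch point.
λE₁h₂ = E₂ + λE₂h₁ ⇒ λ = E₂/(E₁h₂ − E₂h₁) = 5.66/(129 − 56.43) = 0.07804 per s.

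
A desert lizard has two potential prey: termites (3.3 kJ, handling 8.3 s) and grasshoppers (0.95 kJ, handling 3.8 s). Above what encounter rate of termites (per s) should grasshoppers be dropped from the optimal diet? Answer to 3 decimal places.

0.204 per s

The zero-one rule: include grasshoppers iff E₂/h₂ > λE₁/(1+λh₁). Equality gives the switch point.
λE₁h₂ = E₂ + λE₂h₁ ⇒ λ = E₂/(E₁h₂ − E₂h₁) = 0.95/(12.54 − 7.885) = 0.2041 per s.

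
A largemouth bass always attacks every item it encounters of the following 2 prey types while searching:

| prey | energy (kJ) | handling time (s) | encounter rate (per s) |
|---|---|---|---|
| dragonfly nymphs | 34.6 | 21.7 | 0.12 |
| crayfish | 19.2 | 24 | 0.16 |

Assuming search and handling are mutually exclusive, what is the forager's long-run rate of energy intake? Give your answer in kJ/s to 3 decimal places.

0.970 kJ/s

R = (0.12×34.6 + 0.16×19.2) / (1 + 0.12×21.7 + 0.16×24) = 7.224/7.444 = 0.9704 kJ/s.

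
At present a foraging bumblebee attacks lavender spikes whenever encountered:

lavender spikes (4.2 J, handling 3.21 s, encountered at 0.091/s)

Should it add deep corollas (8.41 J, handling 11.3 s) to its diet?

Current rate: (0.091×4.2)/(1 + 0.091×3.21) = 0.2958 J/s.
Profitability of deep corollas: 8.41/11.3 = 0.7442 J/s.
Since 0.7442 > R, including deep corollas increases the long-run rate.

Yes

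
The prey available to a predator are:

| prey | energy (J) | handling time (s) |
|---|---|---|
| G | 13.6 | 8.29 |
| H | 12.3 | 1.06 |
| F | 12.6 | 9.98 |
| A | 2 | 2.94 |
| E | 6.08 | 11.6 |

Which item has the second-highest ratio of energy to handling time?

G

Profitability E/h (J/s): G = 13.6/8.29 = 1.64, H = 12.3/1.06 = 11.6, F = 12.6/9.98 = 1.26, A = 2/2.94 = 0.68, E = 6.08/11.6 = 0.524.
Ranked: H > G > F > A > E.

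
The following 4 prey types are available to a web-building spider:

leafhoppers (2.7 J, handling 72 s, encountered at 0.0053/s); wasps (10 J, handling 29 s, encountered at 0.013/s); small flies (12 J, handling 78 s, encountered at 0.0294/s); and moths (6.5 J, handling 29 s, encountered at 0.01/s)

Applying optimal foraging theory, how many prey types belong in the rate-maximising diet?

3

Rank by E/h (J/s): wasps 0.345, moths 0.224, small flies 0.154, leafhoppers 0.0375. Include each in turn until the next type's E/h falls below the running intake rate.
Rate on top 1: 0.09441. moths: 0.224 > 0.09441 → include.
Rate on top 2: 0.117. small flies: 0.154 > 0.117 → include.
Rate on top 3: 0.1383. leafhoppers: 0.0375 < 0.1383 → exclude; stop.
Optimal diet: wasps, moths, small flies — 3 of 4 types.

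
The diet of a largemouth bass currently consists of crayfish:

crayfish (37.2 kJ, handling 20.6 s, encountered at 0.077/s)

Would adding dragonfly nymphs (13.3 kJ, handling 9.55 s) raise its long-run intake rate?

Intake rate on the current diet: R = (0.077×37.2) / (1 + 0.077×20.6) = 2.864/2.586 = 1.108 kJ/s.
dragonfly nymphs: E/h = 13.3/9.55 = 1.393 kJ/s.
Since 1.393 > R, including dragonfly nymphs increases the long-run rate.

Yes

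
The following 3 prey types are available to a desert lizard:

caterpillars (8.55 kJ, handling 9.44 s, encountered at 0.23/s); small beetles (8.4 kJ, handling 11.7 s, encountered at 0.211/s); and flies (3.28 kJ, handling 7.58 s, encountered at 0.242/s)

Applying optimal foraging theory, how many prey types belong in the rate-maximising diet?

Profitabilities (E/h, kJ/s): caterpillars 0.906, small beetles 0.718, flies 0.433. Add prey in this order while the next type's profitability exceeds the intake rate on those already taken.
Rate on top 1: 0.6201. small beetles: 0.718 > 0.6201 → include.
Rate on top 2: 0.6629. flies: 0.433 < 0.6629 → exclude; stop.
Optimal diet: caterpillars, small beetles — 2 of 3 types.

2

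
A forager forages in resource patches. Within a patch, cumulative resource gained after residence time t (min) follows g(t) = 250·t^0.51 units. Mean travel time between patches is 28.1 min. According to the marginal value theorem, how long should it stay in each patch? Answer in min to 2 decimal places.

29.25 min

By the marginal value theorem, leave when the instantaneous gain rate g'(t) equals the habitat-wide average g(t)/(T + t).
g'(t) = 0.51·250·t^-0.49. Setting 0.51·250·t^-0.49 = 250·t^0.51/(28.1+t) gives 0.51(28.1+t) = t, so 0.49·t = 0.51×28.1.
t* = 0.51×28.1/0.49 = 29.25 min.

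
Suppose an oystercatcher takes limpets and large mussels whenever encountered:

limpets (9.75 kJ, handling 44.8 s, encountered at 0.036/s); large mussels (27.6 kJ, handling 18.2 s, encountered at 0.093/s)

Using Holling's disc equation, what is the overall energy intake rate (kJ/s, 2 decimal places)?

R = Σλ_iE_i / (1 + Σλ_ih_i)
Numerator: 0.036×9.75 + 0.093×27.6 = 2.918
Denominator: 1 + 0.036×44.8 + 0.093×18.2 = 4.305
R = 2.918/4.305 = 0.6777 kJ/s

0.68 kJ/s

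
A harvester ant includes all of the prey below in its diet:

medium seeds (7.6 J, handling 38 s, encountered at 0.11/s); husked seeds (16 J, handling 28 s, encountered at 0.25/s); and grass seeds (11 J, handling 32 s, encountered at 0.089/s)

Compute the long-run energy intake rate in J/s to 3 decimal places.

R = (0.11×7.6 + 0.25×16 + 0.089×11) / (1 + 0.11×38 + 0.25×28 + 0.089×32) = 5.815/15.03 = 0.3869 J/s.

0.387 J/s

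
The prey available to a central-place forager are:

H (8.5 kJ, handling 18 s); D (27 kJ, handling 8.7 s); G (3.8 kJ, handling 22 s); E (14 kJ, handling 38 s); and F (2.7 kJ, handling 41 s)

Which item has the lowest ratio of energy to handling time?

Profitability E/h (kJ/s): H = 8.5/18 = 0.472, D = 27/8.7 = 3.1, G = 3.8/22 = 0.173, E = 14/38 = 0.368, F = 2.7/41 = 0.0659.
Ranked: D > H > E > G > F.

F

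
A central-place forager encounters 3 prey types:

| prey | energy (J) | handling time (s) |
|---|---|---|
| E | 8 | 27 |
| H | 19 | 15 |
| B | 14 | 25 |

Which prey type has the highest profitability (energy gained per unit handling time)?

H

In descending order of E/h:
H: 19/15 = 1.27 J/s
B: 14/25 = 0.56 J/s
E: 8/27 = 0.296 J/s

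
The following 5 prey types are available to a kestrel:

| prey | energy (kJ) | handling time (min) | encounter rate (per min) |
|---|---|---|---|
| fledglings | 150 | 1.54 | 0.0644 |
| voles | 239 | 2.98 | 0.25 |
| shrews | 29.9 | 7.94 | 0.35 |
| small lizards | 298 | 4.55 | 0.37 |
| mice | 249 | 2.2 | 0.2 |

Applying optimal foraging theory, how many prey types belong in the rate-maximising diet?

4

Rank by E/h (kJ/min): mice 113, fledglings 97.4, voles 80.2, small lizards 65.5, shrews 3.77. Include each in turn until the next type's E/h falls below the running intake rate.
Rate on top 1: 34.58. fledglings: 97.4 > 34.58 → include.
Rate on top 2: 38.63. voles: 80.2 > 38.63 → include.
Rate on top 3: 52.19. small lizards: 65.5 > 52.19 → include.
Rate on top 4: 57.83. shrews: 3.77 < 57.83 → exclude; stop.
Optimal diet: mice, fledglings, voles, small lizards — 4 of 5 types.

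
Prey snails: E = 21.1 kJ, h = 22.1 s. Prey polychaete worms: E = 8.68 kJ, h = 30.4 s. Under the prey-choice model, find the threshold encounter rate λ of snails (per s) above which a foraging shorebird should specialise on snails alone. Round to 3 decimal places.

0.019 per s

At the threshold, the rate on snails alone equals the profitability of polychaete worms: λ·21.1/(1 + λ·22.1) = 8.68/30.4 = 0.2855.
Rearranging, λ(21.1 − 0.2855×22.1) = 0.2855, so λ = 0.2855/14.79 = 0.01931 per s.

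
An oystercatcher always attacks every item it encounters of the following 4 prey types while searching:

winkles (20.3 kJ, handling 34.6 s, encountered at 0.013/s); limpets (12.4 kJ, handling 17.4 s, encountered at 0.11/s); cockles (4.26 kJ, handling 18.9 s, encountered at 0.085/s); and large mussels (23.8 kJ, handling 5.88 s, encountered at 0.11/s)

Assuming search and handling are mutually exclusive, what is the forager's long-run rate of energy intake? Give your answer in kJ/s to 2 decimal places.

R = (0.013×20.3 + 0.11×12.4 + 0.085×4.26 + 0.11×23.8) / (1 + 0.013×34.6 + 0.11×17.4 + 0.085×18.9 + 0.11×5.88) = 4.608/5.617 = 0.8204 kJ/s.

0.82 kJ/s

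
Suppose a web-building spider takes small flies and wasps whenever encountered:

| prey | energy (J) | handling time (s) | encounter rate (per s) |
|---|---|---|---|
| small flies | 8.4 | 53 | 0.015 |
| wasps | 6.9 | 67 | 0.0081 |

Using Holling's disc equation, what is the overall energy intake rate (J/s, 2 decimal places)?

0.08 J/s

R = Σλ_iE_i / (1 + Σλ_ih_i)
Numerator: 0.015×8.4 + 0.0081×6.9 = 0.1819
Denominator: 1 + 0.015×53 + 0.0081×67 = 2.338
R = 0.1819/2.338 = 0.07781 J/s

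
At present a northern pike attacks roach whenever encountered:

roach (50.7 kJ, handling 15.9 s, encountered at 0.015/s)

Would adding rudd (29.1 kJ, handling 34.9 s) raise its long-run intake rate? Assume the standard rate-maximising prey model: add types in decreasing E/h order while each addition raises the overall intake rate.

Yes

Intake rate on the current diet: R = (0.015×50.7) / (1 + 0.015×15.9) = 0.7605/1.238 = 0.614 kJ/s.
Profitability of rudd: 29.1/34.9 = 0.8338 kJ/s.
0.8338 > 0.614, so adding rudd raises the average — include it.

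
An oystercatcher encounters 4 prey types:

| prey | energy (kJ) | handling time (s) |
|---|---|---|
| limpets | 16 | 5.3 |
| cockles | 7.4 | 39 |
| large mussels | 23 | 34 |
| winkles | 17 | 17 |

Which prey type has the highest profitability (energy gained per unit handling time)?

In descending order of E/h:
limpets: 16/5.3 = 3.02 kJ/s
winkles: 17/17 = 1 kJ/s
large mussels: 23/34 = 0.676 kJ/s
cockles: 7.4/39 = 0.19 kJ/s

limpets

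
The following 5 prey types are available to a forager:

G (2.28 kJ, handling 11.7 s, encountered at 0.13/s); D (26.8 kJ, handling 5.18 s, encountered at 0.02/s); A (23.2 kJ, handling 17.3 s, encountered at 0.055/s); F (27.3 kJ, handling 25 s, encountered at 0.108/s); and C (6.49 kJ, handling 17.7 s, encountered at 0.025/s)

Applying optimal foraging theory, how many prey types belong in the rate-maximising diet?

3

E/h in descending order: D 5.17, A 1.34, F 1.09, C 0.367, G 0.195 kJ/s. The optimal diet is the largest prefix of this list for which every included type satisfies E_i/h_i > R on the types above it.
Rate on top 1: 0.4857. A: 1.34 > 0.4857 → include.
Rate on top 2: 0.8817. F: 1.09 > 0.8817 → include.
Rate on top 3: 1.001. C: 0.367 < 1.001 → exclude; stop.
Optimal diet: D, A, F — 3 of 5 types.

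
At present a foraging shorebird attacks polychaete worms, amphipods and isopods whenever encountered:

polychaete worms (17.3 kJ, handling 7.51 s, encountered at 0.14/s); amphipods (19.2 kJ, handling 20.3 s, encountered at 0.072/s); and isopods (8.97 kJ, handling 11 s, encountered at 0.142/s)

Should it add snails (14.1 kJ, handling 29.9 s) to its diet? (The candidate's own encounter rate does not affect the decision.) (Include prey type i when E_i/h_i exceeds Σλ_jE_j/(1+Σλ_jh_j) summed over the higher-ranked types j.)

Intake rate on the current diet: R = (0.14×17.3 + 0.072×19.2 + 0.142×8.97) / (1 + 0.14×7.51 + 0.072×20.3 + 0.142×11) = 5.078/5.075 = 1.001 kJ/s.
Profitability of snails: 14.1/29.9 = 0.4716 kJ/s.
0.4716 < 1.001, so adding snails would lower the average — exclude it.

No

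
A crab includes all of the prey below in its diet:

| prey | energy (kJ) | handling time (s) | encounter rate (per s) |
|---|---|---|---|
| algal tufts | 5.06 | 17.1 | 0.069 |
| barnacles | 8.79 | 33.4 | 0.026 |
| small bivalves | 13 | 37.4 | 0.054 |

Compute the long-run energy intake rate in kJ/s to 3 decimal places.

0.253 kJ/s

R = (0.069×5.06 + 0.026×8.79 + 0.054×13) / (1 + 0.069×17.1 + 0.026×33.4 + 0.054×37.4) = 1.28/5.068 = 0.2525 kJ/s.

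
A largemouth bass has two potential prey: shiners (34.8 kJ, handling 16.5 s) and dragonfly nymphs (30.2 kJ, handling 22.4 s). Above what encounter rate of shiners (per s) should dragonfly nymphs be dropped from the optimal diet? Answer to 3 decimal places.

At the threshold, the rate on shiners alone equals the profitability of dragonfly nymphs: λ·34.8/(1 + λ·16.5) = 30.2/22.4 = 1.348.
Rearranging, λ(34.8 − 1.348×16.5) = 1.348, so λ = 1.348/12.55 = 0.1074 per s.

0.107 per s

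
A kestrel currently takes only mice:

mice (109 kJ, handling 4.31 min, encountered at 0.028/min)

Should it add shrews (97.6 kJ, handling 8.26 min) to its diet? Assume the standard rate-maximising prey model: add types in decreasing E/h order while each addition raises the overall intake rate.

Yes

On mice alone, R = ΣλE/(1+Σλh) = 3.052/1.121 = 2.723 kJ/min.
shrews: E/h = 97.6/8.26 = 11.82 kJ/min.
Since 11.82 > R, including shrews increases the long-run rate.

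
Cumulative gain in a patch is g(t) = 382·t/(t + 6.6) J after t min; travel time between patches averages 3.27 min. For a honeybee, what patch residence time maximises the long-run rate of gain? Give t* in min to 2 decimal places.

Optimal t* satisfies g'(t*) = g(t*)/(T + t*).
g'(t) = 382·6.6/(t + 6.6)². Setting 382·6.6/(t+6.6)² = 382t/[(t+6.6)(3.27+t)] gives 6.6(3.27+t) = t(t+6.6), so t² = 6.6×3.27 = 21.58.
t* = √21.58 = 4.646 min.

4.65 min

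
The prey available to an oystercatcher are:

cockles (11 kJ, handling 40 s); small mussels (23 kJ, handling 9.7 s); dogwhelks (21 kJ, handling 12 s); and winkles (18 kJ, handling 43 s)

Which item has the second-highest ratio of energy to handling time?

dogwhelks

Profitability E/h (kJ/s): cockles = 11/40 = 0.275, small mussels = 23/9.7 = 2.37, dogwhelks = 21/12 = 1.75, winkles = 18/43 = 0.419.
Ranked: small mussels > dogwhelks > winkles > cockles.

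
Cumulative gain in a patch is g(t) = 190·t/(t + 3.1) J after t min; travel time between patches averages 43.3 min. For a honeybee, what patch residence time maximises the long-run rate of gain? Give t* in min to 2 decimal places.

Maximise g(t)/(T+t): set derivative to zero → g'(t)(T+t) = g(t).
g'(t) = 190·3.1/(t + 3.1)². Setting 190·3.1/(t+3.1)² = 190t/[(t+3.1)(43.3+t)] gives 3.1(43.3+t) = t(t+3.1), so t² = 3.1×43.3 = 134.2.
t* = √134.2 = 11.59 min.

11.59 min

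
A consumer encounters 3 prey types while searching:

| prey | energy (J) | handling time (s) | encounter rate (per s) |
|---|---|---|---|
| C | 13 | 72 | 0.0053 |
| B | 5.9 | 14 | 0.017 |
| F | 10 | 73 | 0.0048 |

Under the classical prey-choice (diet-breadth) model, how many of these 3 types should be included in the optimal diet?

3

Rank by E/h (J/s): B 0.421, C 0.181, F 0.137. Include each in turn until the next type's E/h falls below the running intake rate.
Rate on top 1: 0.08102. C: 0.181 > 0.08102 → include.
Rate on top 2: 0.1045. F: 0.137 > 0.1045 → include.
Optimal diet: B, C, F — 3 of 3 types.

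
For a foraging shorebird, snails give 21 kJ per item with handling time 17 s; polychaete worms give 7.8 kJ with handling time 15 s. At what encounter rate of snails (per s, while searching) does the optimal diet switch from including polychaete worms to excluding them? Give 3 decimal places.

Drop polychaete worms once their profitability E₂/h₂ falls below the rate achievable on snails alone: E₂/h₂ = λE₁/(1 + λh₁).
Solve for λ: λE₁h₂ = E₂(1 + λh₁) → λ(E₁h₂ − E₂h₁) = E₂ → λ = E₂/(E₁h₂ − E₂h₁).
λ = 7.8/(21×15 − 7.8×17) = 7.8/182.4 = 0.04276 per s.

0.043 per s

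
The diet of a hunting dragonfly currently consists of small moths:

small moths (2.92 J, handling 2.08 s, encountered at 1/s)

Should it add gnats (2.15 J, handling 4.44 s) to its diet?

No

Current rate: (1×2.92)/(1 + 1×2.08) = 0.9481 J/s.
gnats: E/h = 2.15/4.44 = 0.4842 J/s.
Since 0.4842 < R, time spent handling gnats is better spent searching.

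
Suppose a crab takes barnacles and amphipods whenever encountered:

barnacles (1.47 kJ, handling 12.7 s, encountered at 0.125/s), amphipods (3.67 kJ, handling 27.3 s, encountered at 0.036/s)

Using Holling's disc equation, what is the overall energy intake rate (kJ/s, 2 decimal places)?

R = Σλ_iE_i / (1 + Σλ_ih_i)
Numerator: 0.125×1.47 + 0.036×3.67 = 0.3159
Denominator: 1 + 0.125×12.7 + 0.036×27.3 = 3.57
R = 0.3159/3.57 = 0.08847 kJ/s

0.09 kJ/s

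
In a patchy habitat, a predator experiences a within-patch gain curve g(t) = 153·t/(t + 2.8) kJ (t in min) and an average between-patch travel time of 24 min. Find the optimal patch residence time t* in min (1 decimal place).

Optimal t* satisfies g'(t*) = g(t*)/(T + t*).
g'(t) = 153·2.8/(t + 2.8)². Setting 153·2.8/(t+2.8)² = 153t/[(t+2.8)(24+t)] gives 2.8(24+t) = t(t+2.8), so t² = 2.8×24 = 67.2.
t* = √67.2 = 8.198 min.

8.2 min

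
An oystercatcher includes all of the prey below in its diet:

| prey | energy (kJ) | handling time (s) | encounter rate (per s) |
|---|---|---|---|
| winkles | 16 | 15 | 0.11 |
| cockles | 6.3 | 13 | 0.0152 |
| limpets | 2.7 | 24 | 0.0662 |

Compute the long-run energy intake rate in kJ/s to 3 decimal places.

R = (0.11×16 + 0.0152×6.3 + 0.0662×2.7) / (1 + 0.11×15 + 0.0152×13 + 0.0662×24) = 2.034/4.436 = 0.4586 kJ/s.

0.459 kJ/s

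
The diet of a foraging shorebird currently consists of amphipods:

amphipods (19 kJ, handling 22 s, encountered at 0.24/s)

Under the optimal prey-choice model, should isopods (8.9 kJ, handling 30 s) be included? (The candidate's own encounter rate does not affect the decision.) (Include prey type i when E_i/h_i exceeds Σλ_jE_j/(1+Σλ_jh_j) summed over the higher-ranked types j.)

Current rate: (0.24×19)/(1 + 0.24×22) = 0.7261 kJ/s.
isopods: E/h = 8.9/30 = 0.2967 kJ/s.
Since 0.2967 < R, time spent handling isopods is better spent searching.

No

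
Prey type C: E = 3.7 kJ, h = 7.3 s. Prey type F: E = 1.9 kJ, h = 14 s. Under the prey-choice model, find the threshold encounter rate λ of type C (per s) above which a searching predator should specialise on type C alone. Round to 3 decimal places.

The zero-one rule: include type F iff E₂/h₂ > λE₁/(1+λh₁). Equality gives the switch point.
λE₁h₂ = E₂ + λE₂h₁ ⇒ λ = E₂/(E₁h₂ − E₂h₁) = 1.9/(51.8 − 13.87) = 0.05009 per s.

0.050 per s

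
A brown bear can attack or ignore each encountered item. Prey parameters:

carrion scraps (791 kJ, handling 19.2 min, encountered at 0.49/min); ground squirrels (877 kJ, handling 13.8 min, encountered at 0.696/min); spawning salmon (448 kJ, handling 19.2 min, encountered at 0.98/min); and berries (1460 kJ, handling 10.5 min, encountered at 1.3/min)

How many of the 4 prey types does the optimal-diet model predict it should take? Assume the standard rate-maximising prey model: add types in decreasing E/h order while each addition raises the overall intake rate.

Rank by E/h (kJ/min): berries 139, ground squirrels 63.6, carrion scraps 41.2, spawning salmon 23.3. Include each in turn until the next type's E/h falls below the running intake rate.
Rate on top 1: 129.6. ground squirrels: 63.6 < 129.6 → exclude; stop.
Optimal diet: berries — 1 of 4 types.

1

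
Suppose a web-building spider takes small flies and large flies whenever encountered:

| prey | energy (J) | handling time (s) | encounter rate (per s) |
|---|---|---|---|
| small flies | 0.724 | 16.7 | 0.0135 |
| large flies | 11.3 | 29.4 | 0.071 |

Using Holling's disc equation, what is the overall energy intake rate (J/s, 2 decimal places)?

0.25 J/s

Energy encountered per unit search time: 0.0135×0.724 + 0.071×11.3 = 0.8121 J/s.
Handling time per unit search time: 0.0135×16.7 + 0.071×29.4 = 2.313.
Rate = 0.8121/(1 + 2.313) = 0.2451 J/s.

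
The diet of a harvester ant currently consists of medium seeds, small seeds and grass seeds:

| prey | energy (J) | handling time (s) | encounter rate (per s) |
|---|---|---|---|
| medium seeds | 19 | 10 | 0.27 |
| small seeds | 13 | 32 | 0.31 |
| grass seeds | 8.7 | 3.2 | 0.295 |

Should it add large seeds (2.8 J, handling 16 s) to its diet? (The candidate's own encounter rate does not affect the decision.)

No

Intake rate on the current diet: R = (0.27×19 + 0.31×13 + 0.295×8.7) / (1 + 0.27×10 + 0.31×32 + 0.295×3.2) = 11.73/14.56 = 0.8052 J/s.
large seeds: E/h = 2.8/16 = 0.175 J/s.
Since 0.175 < R, time spent handling large seeds is better spent searching.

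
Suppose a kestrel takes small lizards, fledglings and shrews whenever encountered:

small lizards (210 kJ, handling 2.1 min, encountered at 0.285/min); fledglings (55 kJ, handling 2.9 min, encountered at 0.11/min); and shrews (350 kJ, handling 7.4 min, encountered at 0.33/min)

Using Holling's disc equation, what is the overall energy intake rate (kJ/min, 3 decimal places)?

41.610 kJ/min

R = Σλ_iE_i / (1 + Σλ_ih_i)
Numerator: 0.285×210 + 0.11×55 + 0.33×350 = 181.4
Denominator: 1 + 0.285×2.1 + 0.11×2.9 + 0.33×7.4 = 4.36
R = 181.4/4.36 = 41.61 kJ/min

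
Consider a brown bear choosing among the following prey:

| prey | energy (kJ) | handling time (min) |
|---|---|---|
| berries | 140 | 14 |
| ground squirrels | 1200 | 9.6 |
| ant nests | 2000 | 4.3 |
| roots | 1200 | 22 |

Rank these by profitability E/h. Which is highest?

Profitability E/h (kJ/min): berries = 140/14 = 10, ground squirrels = 1200/9.6 = 125, ant nests = 2000/4.3 = 465, roots = 1200/22 = 54.5.
Ranked: ant nests > ground squirrels > roots > berries.

ant nests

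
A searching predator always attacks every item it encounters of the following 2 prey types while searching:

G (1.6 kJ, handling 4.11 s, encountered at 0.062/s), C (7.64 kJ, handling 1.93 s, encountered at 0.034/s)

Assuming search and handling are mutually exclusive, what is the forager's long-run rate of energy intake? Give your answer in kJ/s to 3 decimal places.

0.272 kJ/s

R = Σλ_iE_i / (1 + Σλ_ih_i)
Numerator: 0.062×1.6 + 0.034×7.64 = 0.359
Denominator: 1 + 0.062×4.11 + 0.034×1.93 = 1.32
R = 0.359/1.32 = 0.2718 kJ/s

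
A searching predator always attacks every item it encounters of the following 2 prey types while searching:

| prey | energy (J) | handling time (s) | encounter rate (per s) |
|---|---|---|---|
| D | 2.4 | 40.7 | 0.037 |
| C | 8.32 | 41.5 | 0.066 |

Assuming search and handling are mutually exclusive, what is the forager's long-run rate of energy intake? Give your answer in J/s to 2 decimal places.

R = Σλ_iE_i / (1 + Σλ_ih_i)
Numerator: 0.037×2.4 + 0.066×8.32 = 0.6379
Denominator: 1 + 0.037×40.7 + 0.066×41.5 = 5.245
R = 0.6379/5.245 = 0.1216 J/s

0.12 J/s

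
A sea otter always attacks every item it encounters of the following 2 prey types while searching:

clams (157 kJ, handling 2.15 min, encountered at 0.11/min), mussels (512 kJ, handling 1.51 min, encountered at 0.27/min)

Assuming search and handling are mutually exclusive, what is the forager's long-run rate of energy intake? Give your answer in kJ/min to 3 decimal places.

94.581 kJ/min

Energy encountered per unit search time: 0.11×157 + 0.27×512 = 155.5 kJ/min.
Handling time per unit search time: 0.11×2.15 + 0.27×1.51 = 0.6442.
Rate = 155.5/(1 + 0.6442) = 94.58 kJ/min.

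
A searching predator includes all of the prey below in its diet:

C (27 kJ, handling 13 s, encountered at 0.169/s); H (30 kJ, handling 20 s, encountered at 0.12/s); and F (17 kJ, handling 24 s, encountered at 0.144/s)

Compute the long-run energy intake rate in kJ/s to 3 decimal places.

1.172 kJ/s

R = Σλ_iE_i / (1 + Σλ_ih_i)
Numerator: 0.169×27 + 0.12×30 + 0.144×17 = 10.61
Denominator: 1 + 0.169×13 + 0.12×20 + 0.144×24 = 9.053
R = 10.61/9.053 = 1.172 kJ/s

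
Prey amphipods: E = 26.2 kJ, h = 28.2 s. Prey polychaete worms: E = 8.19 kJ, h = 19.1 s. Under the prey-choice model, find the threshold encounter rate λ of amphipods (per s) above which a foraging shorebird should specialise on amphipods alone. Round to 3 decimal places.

0.030 per s

At the threshold, the rate on amphipods alone equals the profitability of polychaete worms: λ·26.2/(1 + λ·28.2) = 8.19/19.1 = 0.4288.
Rearranging, λ(26.2 − 0.4288×28.2) = 0.4288, so λ = 0.4288/14.11 = 0.03039 per s.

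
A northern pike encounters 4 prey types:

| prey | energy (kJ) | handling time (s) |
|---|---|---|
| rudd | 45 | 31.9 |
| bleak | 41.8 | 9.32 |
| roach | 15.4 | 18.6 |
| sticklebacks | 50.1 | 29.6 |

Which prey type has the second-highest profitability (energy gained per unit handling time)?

sticklebacks

Profitability E/h (kJ/s): rudd = 45/31.9 = 1.41, bleak = 41.8/9.32 = 4.48, roach = 15.4/18.6 = 0.828, sticklebacks = 50.1/29.6 = 1.69.
Ranked: bleak > sticklebacks > rudd > roach.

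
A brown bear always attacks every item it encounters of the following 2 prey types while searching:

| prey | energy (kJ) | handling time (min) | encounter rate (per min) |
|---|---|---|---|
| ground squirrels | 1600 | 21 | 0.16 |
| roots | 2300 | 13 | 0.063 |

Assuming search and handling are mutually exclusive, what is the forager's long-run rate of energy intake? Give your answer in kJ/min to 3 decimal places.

Energy encountered per unit search time: 0.16×1600 + 0.063×2300 = 400.9 kJ/min.
Handling time per unit search time: 0.16×21 + 0.063×13 = 4.179.
Rate = 400.9/(1 + 4.179) = 77.41 kJ/min.

77.409 kJ/min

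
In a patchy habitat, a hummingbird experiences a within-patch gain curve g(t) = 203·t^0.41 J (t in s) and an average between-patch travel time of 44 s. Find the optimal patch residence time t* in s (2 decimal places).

By the marginal value theorem, leave when the instantaneous gain rate g'(t) equals the habitat-wide average g(t)/(T + t).
g'(t) = 0.41·203·t^-0.59. Setting 0.41·203·t^-0.59 = 203·t^0.41/(44+t) gives 0.41(44+t) = t, so 0.59·t = 0.41×44.
t* = 0.41×44/0.59 = 30.58 s.

30.58 s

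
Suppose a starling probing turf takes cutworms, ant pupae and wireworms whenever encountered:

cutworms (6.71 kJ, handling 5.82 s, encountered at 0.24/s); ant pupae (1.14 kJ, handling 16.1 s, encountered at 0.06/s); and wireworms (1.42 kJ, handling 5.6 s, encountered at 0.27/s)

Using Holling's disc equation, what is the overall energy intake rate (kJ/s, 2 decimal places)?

R = (0.24×6.71 + 0.06×1.14 + 0.27×1.42) / (1 + 0.24×5.82 + 0.06×16.1 + 0.27×5.6) = 2.062/4.875 = 0.423 kJ/s.

0.42 kJ/s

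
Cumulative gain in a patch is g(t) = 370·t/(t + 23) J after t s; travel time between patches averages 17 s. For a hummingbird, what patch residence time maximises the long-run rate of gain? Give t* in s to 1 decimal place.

19.8 s

By the marginal value theorem, leave when the instantaneous gain rate g'(t) equals the habitat-wide average g(t)/(T + t).
g'(t) = 370·23/(t + 23)². Setting 370·23/(t+23)² = 370t/[(t+23)(17+t)] gives 23(17+t) = t(t+23), so t² = 23×17 = 391.
t* = √391 = 19.77 s.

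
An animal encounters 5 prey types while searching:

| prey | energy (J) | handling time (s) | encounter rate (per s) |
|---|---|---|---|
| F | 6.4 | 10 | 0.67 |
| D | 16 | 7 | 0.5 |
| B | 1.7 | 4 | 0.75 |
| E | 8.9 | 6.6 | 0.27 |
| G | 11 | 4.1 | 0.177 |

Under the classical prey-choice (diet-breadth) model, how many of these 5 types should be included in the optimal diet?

E/h in descending order: G 2.68, D 2.29, E 1.35, F 0.64, B 0.425 J/s. The optimal diet is the largest prefix of this list for which every included type satisfies E_i/h_i > R on the types above it.
Rate on top 1: 1.128. D: 2.29 > 1.128 → include.
Rate on top 2: 1.903. E: 1.35 < 1.903 → exclude; stop.
Optimal diet: G, D — 2 of 5 types.

2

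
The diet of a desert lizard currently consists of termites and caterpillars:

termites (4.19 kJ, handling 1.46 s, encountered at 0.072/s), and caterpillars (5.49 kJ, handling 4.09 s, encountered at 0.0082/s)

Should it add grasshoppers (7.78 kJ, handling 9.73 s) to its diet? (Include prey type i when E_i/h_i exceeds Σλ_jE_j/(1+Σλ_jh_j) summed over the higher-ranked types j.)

Yes

On termites and caterpillars alone, R = ΣλE/(1+Σλh) = 0.3467/1.139 = 0.3045 kJ/s.
grasshoppers: E/h = 7.78/9.73 = 0.7996 kJ/s.
Since 0.7996 > R, including grasshoppers increases the long-run rate.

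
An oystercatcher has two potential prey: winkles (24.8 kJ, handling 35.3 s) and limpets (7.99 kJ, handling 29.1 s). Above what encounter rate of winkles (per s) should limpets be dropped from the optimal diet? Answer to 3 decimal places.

0.018 per s

The zero-one rule: include limpets iff E₂/h₂ > λE₁/(1+λh₁). Equality gives the switch point.
λE₁h₂ = E₂ + λE₂h₁ ⇒ λ = E₂/(E₁h₂ − E₂h₁) = 7.99/(721.7 − 282) = 0.01817 per s.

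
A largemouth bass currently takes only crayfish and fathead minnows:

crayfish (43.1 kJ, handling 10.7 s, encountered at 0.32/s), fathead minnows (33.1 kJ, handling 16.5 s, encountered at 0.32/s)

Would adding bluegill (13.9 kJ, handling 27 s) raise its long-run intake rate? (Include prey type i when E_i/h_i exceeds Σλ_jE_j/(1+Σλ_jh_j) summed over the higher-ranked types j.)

On crayfish and fathead minnows alone, R = ΣλE/(1+Σλh) = 24.38/9.704 = 2.513 kJ/s.
Profitability of bluegill: 13.9/27 = 0.5148 kJ/s.
0.5148 < 2.513, so adding bluegill would lower the average — exclude it.

No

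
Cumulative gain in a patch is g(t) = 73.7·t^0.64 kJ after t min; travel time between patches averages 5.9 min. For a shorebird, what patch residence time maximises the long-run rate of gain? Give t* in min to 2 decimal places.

Maximise g(t)/(T+t): set derivative to zero → g'(t)(T+t) = g(t).
g'(t) = 0.64·73.7·t^-0.36. Setting 0.64·73.7·t^-0.36 = 73.7·t^0.64/(5.9+t) gives 0.64(5.9+t) = t, so 0.36·t = 0.64×5.9.
t* = 0.64×5.9/0.36 = 10.49 min.

10.49 min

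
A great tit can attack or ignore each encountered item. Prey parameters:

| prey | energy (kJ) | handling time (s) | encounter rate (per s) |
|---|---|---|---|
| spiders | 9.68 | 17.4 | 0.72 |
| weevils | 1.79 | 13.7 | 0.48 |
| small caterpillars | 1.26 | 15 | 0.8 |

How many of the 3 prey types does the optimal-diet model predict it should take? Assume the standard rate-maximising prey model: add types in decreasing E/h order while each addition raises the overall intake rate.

1

E/h in descending order: spiders 0.556, weevils 0.131, small caterpillars 0.084 kJ/s. The optimal diet is the largest prefix of this list for which every included type satisfies E_i/h_i > R on the types above it.
Rate on top 1: 0.5152. weevils: 0.131 < 0.5152 → exclude; stop.
Optimal diet: spiders — 1 of 3 types.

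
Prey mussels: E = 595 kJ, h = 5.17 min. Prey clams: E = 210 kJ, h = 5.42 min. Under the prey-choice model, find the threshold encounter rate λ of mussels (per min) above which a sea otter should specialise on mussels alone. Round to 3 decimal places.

At the threshold, the rate on mussels alone equals the profitability of clams: λ·595/(1 + λ·5.17) = 210/5.42 = 38.75.
Rearranging, λ(595 − 38.75×5.17) = 38.75, so λ = 38.75/394.7 = 0.09817 per min.

0.098 per min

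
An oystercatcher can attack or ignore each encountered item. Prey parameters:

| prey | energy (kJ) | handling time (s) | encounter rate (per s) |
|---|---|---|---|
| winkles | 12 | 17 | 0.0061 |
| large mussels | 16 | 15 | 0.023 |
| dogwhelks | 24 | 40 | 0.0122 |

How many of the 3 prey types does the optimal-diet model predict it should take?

3

Profitabilities (E/h, kJ/s): large mussels 1.07, winkles 0.706, dogwhelks 0.6. Add prey in this order while the next type's profitability exceeds the intake rate on those already taken.
Rate on top 1: 0.2736. winkles: 0.706 > 0.2736 → include.
Rate on top 2: 0.3045. dogwhelks: 0.6 > 0.3045 → include.
Optimal diet: large mussels, winkles, dogwhelks — 3 of 3 types.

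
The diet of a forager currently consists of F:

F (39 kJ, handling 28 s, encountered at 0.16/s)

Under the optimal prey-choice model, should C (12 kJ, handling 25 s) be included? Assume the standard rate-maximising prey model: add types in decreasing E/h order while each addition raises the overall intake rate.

Current rate: (0.16×39)/(1 + 0.16×28) = 1.139 kJ/s.
Profitability of C: 12/25 = 0.48 kJ/s.
0.48 < 1.139, so adding C would lower the average — exclude it.

No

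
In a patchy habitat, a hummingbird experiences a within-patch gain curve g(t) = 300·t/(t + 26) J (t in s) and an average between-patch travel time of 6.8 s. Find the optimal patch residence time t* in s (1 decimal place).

13.3 s

Optimal t* satisfies g'(t*) = g(t*)/(T + t*).
g'(t) = 300·26/(t + 26)². Setting 300·26/(t+26)² = 300t/[(t+26)(6.8+t)] gives 26(6.8+t) = t(t+26), so t² = 26×6.8 = 176.8.
t* = √176.8 = 13.3 s.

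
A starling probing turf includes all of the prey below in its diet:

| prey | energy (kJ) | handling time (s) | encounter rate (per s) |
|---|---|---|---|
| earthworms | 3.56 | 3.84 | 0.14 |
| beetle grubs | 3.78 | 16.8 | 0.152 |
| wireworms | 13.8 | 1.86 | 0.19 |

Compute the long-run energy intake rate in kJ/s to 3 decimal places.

Energy encountered per unit search time: 0.14×3.56 + 0.152×3.78 + 0.19×13.8 = 3.695 kJ/s.
Handling time per unit search time: 0.14×3.84 + 0.152×16.8 + 0.19×1.86 = 3.445.
Rate = 3.695/(1 + 3.445) = 0.8313 kJ/s.

0.831 kJ/s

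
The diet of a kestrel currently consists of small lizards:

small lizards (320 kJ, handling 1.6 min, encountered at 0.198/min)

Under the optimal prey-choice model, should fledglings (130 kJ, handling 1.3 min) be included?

Yes

On small lizards alone, R = ΣλE/(1+Σλh) = 63.36/1.317 = 48.12 kJ/min.
fledglings: E/h = 130/1.3 = 100 kJ/min.
Since 100 > R, including fledglings increases the long-run rate.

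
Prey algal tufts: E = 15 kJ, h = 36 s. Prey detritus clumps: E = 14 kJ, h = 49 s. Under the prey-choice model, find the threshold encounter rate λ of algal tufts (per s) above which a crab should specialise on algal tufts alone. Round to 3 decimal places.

0.061 per s

At the threshold, the rate on algal tufts alone equals the profitability of detritus clumps: λ·15/(1 + λ·36) = 14/49 = 0.2857.
Rearranging, λ(15 − 0.2857×36) = 0.2857, so λ = 0.2857/4.714 = 0.06061 per s.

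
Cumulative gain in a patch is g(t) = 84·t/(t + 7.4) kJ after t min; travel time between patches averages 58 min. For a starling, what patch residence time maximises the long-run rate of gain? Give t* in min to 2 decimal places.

20.72 min

Optimal t* satisfies g'(t*) = g(t*)/(T + t*).
g'(t) = 84·7.4/(t + 7.4)². Setting 84·7.4/(t+7.4)² = 84t/[(t+7.4)(58+t)] gives 7.4(58+t) = t(t+7.4), so t² = 7.4×58 = 429.2.
t* = √429.2 = 20.72 min.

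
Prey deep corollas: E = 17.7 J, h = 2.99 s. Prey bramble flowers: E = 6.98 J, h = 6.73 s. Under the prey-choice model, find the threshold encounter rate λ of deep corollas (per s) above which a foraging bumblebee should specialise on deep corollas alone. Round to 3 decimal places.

0.071 per s

Drop bramble flowers once their profitability E₂/h₂ falls below the rate achievable on deep corollas alone: E₂/h₂ = λE₁/(1 + λh₁).
Solve for λ: λE₁h₂ = E₂(1 + λh₁) → λ(E₁h₂ − E₂h₁) = E₂ → λ = E₂/(E₁h₂ − E₂h₁).
λ = 6.98/(17.7×6.73 − 6.98×2.99) = 6.98/98.25 = 0.07104 per s.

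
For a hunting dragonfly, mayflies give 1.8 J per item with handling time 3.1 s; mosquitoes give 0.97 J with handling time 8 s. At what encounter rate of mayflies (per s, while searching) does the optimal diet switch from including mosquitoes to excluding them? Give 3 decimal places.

Drop mosquitoes once their profitability E₂/h₂ falls below the rate achievable on mayflies alone: E₂/h₂ = λE₁/(1 + λh₁).
Solve for λ: λE₁h₂ = E₂(1 + λh₁) → λ(E₁h₂ − E₂h₁) = E₂ → λ = E₂/(E₁h₂ − E₂h₁).
λ = 0.97/(1.8×8 − 0.97×3.1) = 0.97/11.39 = 0.08514 per s.

0.085 per s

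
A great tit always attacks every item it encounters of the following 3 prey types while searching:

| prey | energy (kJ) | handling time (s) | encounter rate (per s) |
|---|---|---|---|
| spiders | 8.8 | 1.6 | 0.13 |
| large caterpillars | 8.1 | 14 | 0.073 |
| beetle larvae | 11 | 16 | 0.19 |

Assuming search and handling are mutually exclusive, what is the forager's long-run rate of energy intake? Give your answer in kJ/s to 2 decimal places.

Energy encountered per unit search time: 0.13×8.8 + 0.073×8.1 + 0.19×11 = 3.825 kJ/s.
Handling time per unit search time: 0.13×1.6 + 0.073×14 + 0.19×16 = 4.27.
Rate = 3.825/(1 + 4.27) = 0.7259 kJ/s.

0.73 kJ/s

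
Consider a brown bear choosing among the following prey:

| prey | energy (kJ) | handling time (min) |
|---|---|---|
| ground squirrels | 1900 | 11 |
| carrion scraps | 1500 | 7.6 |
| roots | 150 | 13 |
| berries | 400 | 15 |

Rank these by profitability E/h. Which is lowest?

roots

Profitability E/h (kJ/min): ground squirrels = 1900/11 = 173, carrion scraps = 1500/7.6 = 197, roots = 150/13 = 11.5, berries = 400/15 = 26.7.
Ranked: carrion scraps > ground squirrels > berries > roots.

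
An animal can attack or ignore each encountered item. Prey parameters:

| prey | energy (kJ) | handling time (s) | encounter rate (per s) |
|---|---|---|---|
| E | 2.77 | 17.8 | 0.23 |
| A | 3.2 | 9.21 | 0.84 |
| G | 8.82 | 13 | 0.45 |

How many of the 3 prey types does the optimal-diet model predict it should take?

E/h in descending order: G 0.678, A 0.347, E 0.156 kJ/s. The optimal diet is the largest prefix of this list for which every included type satisfies E_i/h_i > R on the types above it.
Rate on top 1: 0.5794. A: 0.347 < 0.5794 → exclude; stop.
Optimal diet: G — 1 of 3 types.

1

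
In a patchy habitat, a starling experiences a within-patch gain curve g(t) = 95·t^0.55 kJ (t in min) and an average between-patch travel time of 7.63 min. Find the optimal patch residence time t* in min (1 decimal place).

Optimal t* satisfies g'(t*) = g(t*)/(T + t*).
g'(t) = 0.55·95·t^-0.45. Setting 0.55·95·t^-0.45 = 95·t^0.55/(7.63+t) gives 0.55(7.63+t) = t, so 0.45·t = 0.55×7.63.
t* = 0.55×7.63/0.45 = 9.326 min.

9.3 min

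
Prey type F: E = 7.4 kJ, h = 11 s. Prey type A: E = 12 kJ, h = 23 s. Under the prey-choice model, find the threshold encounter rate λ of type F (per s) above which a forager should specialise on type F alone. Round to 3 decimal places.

0.314 per s

Drop type A once their profitability E₂/h₂ falls below the rate achievable on type F alone: E₂/h₂ = λE₁/(1 + λh₁).
Solve for λ: λE₁h₂ = E₂(1 + λh₁) → λ(E₁h₂ − E₂h₁) = E₂ → λ = E₂/(E₁h₂ − E₂h₁).
λ = 12/(7.4×23 − 12×11) = 12/38.2 = 0.3141 per s.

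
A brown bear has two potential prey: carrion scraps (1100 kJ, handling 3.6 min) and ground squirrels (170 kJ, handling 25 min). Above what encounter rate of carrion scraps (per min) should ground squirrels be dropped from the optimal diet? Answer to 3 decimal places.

0.006 per min

The zero-one rule: include ground squirrels iff E₂/h₂ > λE₁/(1+λh₁). Equality gives the switch point.
λE₁h₂ = E₂ + λE₂h₁ ⇒ λ = E₂/(E₁h₂ − E₂h₁) = 170/(2.75e+04 − 612) = 0.006323 per min.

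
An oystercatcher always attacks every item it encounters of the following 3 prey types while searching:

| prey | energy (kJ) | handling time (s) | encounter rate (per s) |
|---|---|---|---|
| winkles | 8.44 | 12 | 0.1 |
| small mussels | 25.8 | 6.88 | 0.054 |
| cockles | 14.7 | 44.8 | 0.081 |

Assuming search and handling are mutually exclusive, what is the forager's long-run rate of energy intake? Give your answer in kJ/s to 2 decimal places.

R = (0.1×8.44 + 0.054×25.8 + 0.081×14.7) / (1 + 0.1×12 + 0.054×6.88 + 0.081×44.8) = 3.428/6.2 = 0.5529 kJ/s.

0.55 kJ/s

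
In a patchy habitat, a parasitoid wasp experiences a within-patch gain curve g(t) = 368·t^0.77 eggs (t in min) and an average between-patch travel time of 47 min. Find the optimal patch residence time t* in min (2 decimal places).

157.35 min

Maximise g(t)/(T+t): set derivative to zero → g'(t)(T+t) = g(t).
g'(t) = 0.77·368·t^-0.23. Setting 0.77·368·t^-0.23 = 368·t^0.77/(47+t) gives 0.77(47+t) = t, so 0.23·t = 0.77×47.
t* = 0.77×47/0.23 = 157.3 min.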